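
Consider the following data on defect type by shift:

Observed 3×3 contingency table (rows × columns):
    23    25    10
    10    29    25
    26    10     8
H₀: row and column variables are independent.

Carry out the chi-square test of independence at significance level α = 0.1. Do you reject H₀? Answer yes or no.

Row totals [58, 64, 44], col totals [59, 64, 43], n=166
χ² = (23−20.61)²/20.61 + (25−22.36)²/22.36 + (10−15.02)²/15.02 + (10−22.75)²/22.75 + (29−24.67)²/24.67 + (25−16.58)²/16.58 + (26−15.64)²/15.64 + (10−16.96)²/16.96 + (8−11.40)²/11.40 = 25.1836
df = 4
p-value (upper-tail) = 0.00005
At α=0.1: p < α → reject H₀

reject H₀: yes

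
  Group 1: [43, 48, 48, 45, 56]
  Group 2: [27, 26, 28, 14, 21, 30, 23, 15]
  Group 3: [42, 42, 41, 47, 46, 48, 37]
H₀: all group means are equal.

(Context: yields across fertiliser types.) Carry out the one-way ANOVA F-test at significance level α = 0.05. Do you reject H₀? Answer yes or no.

reject H₀: yes

Group means [48.00, 23.00, 43.29], grand mean 36.350
SSB = Σnᵢ(x̄ᵢ−x̄)² = 2441.121; SSW = ΣΣ(x−x̄ᵢ)² = 437.429
MSB = 2441.121/2 = 1220.5607; MSW = 437.429/17 = 25.7311
F = MSB/MSW = 47.4352
df = (2, 17)
p-value (upper-tail) = 0.00000
At α=0.05: p < α → reject H₀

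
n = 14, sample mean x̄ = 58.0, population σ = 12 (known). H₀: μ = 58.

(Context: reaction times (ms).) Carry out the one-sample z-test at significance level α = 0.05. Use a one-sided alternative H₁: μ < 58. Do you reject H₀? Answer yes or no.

reject H₀: no

SE = σ/√n = 12/√14 = 3.2071
z = (x̄−μ₀)/SE = (58.0−58)/3.2071 = 0.0000
p-value (one-sided, H₁ less) = 0.50000
At α=0.05: p ≥ α → fail to reject H₀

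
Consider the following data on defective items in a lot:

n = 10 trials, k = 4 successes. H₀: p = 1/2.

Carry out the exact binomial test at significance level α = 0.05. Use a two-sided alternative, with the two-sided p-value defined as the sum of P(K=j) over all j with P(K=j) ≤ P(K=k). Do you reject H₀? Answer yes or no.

reject H₀: no

Exact binomial: n=10, k=4, p₀=1/2=0.5000
P(X=j) = C(n,j)·p₀^j·(1−p₀)^(n−j); p = Σ P(X=j) over j with P(X=j) ≤ P(X=4)
p-value (two-sided) = 0.75391
At α=0.05: p ≥ α → fail to reject H₀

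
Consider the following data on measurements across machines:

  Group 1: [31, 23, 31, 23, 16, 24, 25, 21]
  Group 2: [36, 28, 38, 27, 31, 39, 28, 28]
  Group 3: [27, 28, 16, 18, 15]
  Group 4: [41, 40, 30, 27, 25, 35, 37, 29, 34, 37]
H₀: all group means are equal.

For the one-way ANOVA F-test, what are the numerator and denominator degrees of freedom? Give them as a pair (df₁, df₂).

degrees of freedom = [3, 27]

k = 4 groups, N = 31 total
df = (k−1, N−k) = (4−1, 31−4) = (3, 27)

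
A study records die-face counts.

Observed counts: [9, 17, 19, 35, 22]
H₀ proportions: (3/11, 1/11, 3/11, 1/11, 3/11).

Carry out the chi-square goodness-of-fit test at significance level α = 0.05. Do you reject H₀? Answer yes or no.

n = 102; E_i = n·p_i = [27.82, 9.27, 27.82, 9.27, 27.82]
χ² = (9−27.82)²/27.82 + (17−9.27)²/9.27 + (19−27.82)²/27.82 + (35−9.27)²/9.27 + (22−27.82)²/27.82 = 94.5621
df = 4
p-value (upper-tail) = 0.00000
At α=0.05: p < α → reject H₀

reject H₀: yes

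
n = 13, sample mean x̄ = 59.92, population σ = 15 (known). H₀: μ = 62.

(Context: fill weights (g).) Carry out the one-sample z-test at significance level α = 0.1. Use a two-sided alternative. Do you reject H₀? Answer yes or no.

reject H₀: no

SE = σ/√n = 15/√13 = 4.1603
z = (x̄−μ₀)/SE = (59.92−62)/4.1603 = -0.5000
p-value (two-sided) = 0.61710
At α=0.1: p ≥ α → fail to reject H₀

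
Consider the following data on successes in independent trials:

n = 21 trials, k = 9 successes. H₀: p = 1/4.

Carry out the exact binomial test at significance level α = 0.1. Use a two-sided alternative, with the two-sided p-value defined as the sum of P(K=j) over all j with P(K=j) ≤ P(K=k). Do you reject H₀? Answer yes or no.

reject H₀: yes

Exact binomial: n=21, k=9, p₀=1/4=0.2500
P(X=j) = C(n,j)·p₀^j·(1−p₀)^(n−j); p = Σ P(X=j) over j with P(X=j) ≤ P(X=9)
p-value (two-sided) = 0.07517
At α=0.1: p < α → reject H₀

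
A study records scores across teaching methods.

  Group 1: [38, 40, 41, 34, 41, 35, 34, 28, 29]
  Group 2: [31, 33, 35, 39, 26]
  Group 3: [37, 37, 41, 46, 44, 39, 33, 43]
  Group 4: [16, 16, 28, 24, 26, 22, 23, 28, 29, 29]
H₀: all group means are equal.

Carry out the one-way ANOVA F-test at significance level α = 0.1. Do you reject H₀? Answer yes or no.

reject H₀: yes

Group means [35.56, 32.80, 40.00, 24.10], grand mean 32.656
SSB = Σnᵢ(x̄ᵢ−x̄)² = 1239.297; SSW = ΣΣ(x−x̄ᵢ)² = 631.922
MSB = 1239.297/3 = 413.0988; MSW = 631.922/28 = 22.5687
F = MSB/MSW = 18.3041
df = (3, 28)
p-value (upper-tail) = 0.00000
At α=0.1: p < α → reject H₀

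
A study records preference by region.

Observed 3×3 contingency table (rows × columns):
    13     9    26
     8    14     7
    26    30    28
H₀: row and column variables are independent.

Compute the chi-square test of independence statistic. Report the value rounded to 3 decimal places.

test statistic = 10.656

Row totals [48, 29, 84], col totals [47, 53, 61], n=161
χ² = (13−14.01)²/14.01 + (9−15.80)²/15.80 + (26−18.19)²/18.19 + (8−8.47)²/8.47 + (14−9.55)²/9.55 + (7−10.99)²/10.99 + (26−24.52)²/24.52 + (30−27.65)²/27.65 + (28−31.83)²/31.83 = 10.6564
df = 4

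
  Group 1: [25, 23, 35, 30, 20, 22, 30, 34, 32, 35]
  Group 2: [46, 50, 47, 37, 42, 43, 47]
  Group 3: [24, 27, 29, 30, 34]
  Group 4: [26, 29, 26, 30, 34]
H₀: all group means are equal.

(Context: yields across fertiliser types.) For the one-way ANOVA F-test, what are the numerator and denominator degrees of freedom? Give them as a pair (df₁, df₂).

k = 4 groups, N = 27 total
df = (k−1, N−k) = (4−1, 27−4) = (3, 23)

degrees of freedom = [3, 23]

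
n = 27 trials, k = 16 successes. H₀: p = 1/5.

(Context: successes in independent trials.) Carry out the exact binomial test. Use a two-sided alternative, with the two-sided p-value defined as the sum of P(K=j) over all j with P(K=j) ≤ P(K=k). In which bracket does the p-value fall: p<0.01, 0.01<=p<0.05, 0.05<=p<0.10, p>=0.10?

p-value bracket: p<0.01

Exact binomial: n=27, k=16, p₀=1/5=0.2000
P(X=j) = C(n,j)·p₀^j·(1−p₀)^(n−j); p = Σ P(X=j) over j with P(X=j) ≤ P(X=16)
p-value (two-sided) = 0.00001
→ bracket: p<0.01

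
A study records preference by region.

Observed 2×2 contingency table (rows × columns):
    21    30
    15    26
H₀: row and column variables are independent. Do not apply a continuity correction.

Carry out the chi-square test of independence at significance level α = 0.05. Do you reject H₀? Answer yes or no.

reject H₀: no

Row totals [51, 41], col totals [36, 56], n=92
χ² = (21−19.96)²/19.96 + (30−31.04)²/31.04 + (15−16.04)²/16.04 + (26−24.96)²/24.96 = 0.2011
df = 1
p-value (upper-tail) = 0.65381
At α=0.05: p ≥ α → fail to reject H₀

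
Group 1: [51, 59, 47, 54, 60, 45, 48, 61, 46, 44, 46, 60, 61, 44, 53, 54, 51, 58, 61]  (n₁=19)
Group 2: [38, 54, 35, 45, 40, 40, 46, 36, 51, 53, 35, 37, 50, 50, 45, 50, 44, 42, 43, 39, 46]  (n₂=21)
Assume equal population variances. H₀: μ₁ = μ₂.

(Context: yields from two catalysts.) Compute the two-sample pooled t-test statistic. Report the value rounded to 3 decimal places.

test statistic = 4.592

x̄₁=52.789, s₁=6.434, n₁=19
x̄₂=43.762, s₂=5.999, n₂=21
s_p² = [18·6.434² + 20·5.999²]/38 = 38.5518
SE = √(s_p²·(1/19+1/21)) = 1.9659
t = (52.789−43.762)/1.9659 = 4.5920
df = 38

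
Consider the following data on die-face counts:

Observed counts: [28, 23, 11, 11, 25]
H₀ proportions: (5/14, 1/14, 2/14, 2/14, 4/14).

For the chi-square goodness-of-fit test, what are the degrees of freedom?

df = k − 1 = 5 − 1 = 4

degrees of freedom = 4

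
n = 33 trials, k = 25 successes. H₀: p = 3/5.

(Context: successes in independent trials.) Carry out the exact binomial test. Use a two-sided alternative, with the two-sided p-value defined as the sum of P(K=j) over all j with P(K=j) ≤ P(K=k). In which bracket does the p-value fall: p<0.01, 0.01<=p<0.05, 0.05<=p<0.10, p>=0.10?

p-value bracket: 0.05<=p<0.10

Exact binomial: n=33, k=25, p₀=3/5=0.6000
P(X=j) = C(n,j)·p₀^j·(1−p₀)^(n−j); p = Σ P(X=j) over j with P(X=j) ≤ P(X=25)
p-value (two-sided) = 0.07546
→ bracket: 0.05<=p<0.10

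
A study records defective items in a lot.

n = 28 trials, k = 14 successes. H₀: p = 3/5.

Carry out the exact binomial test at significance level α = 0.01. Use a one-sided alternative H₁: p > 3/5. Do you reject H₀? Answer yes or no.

reject H₀: no

Exact binomial: n=28, k=14, p₀=3/5=0.6000
P(X≥14) from Σ C(n,i)·p₀^i·(1−p₀)^(n−i)
p-value (one-sided, H₁ greater) = 0.89754
At α=0.01: p ≥ α → fail to reject H₀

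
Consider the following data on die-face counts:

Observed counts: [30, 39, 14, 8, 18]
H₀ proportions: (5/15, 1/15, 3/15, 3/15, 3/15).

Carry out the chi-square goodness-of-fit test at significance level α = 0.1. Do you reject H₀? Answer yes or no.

n = 109; E_i = n·p_i = [36.33, 7.27, 21.80, 21.80, 21.80]
χ² = (30−36.33)²/36.33 + (39−7.27)²/7.27 + (14−21.80)²/21.80 + (8−21.80)²/21.80 + (18−21.80)²/21.80 = 151.8716
df = 4
p-value (upper-tail) = 0.00000
At α=0.1: p < α → reject H₀

reject H₀: yes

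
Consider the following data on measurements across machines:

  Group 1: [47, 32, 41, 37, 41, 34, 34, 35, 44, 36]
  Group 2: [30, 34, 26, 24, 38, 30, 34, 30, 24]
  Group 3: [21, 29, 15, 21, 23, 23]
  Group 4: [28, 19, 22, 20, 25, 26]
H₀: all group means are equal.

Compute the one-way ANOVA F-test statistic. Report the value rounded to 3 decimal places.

Group means [38.10, 30.00, 22.00, 23.33], grand mean 29.774
SSB = Σnᵢ(x̄ᵢ−x̄)² = 1305.186; SSW = ΣΣ(x−x̄ᵢ)² = 566.233
MSB = 1305.186/3 = 435.0620; MSW = 566.233/27 = 20.9716
F = MSB/MSW = 20.7453
df = (3, 27)

test statistic = 20.745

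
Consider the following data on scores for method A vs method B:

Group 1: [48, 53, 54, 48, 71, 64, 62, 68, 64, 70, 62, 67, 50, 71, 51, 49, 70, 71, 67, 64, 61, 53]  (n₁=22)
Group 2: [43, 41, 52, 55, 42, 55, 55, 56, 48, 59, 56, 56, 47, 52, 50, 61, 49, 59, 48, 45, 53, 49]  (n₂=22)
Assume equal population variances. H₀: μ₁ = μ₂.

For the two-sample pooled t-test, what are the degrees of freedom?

df = n₁ + n₂ − 2 = 22 + 22 − 2 = 42

degrees of freedom = 42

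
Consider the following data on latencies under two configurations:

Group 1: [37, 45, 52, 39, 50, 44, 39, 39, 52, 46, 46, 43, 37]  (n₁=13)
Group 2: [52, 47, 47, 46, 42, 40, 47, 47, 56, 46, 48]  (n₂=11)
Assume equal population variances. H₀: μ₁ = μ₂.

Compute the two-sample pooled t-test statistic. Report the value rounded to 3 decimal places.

test statistic = -1.653

x̄₁=43.769, s₁=5.372, n₁=13
x̄₂=47.091, s₂=4.277, n₂=11
s_p² = [12·5.372² + 10·4.277²]/22 = 24.0553
SE = √(s_p²·(1/13+1/11)) = 2.0093
t = (43.769−47.091)/2.0093 = -1.6532
df = 22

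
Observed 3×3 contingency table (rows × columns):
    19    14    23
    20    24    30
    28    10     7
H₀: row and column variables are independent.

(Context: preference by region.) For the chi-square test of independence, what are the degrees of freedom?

df = (r−1)(c−1) = (3−1)·(3−1) = 4

degrees of freedom = 4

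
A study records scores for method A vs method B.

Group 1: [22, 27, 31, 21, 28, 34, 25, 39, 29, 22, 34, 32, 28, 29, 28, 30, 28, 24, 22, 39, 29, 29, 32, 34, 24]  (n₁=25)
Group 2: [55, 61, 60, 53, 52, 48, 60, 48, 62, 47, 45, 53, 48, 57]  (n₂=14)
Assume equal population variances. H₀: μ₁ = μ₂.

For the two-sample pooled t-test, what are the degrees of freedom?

df = n₁ + n₂ − 2 = 25 + 14 − 2 = 37

degrees of freedom = 37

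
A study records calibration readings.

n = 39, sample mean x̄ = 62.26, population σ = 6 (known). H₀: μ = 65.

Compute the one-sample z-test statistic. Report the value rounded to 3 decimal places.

SE = σ/√n = 6/√39 = 0.9608
z = (x̄−μ₀)/SE = (62.26−65)/0.9608 = -2.8519

test statistic = -2.852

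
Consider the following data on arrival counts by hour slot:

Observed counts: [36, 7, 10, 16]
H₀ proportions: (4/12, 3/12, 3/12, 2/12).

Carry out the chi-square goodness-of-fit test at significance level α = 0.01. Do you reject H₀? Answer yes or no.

reject H₀: yes

n = 69; E_i = n·p_i = [23.00, 17.25, 17.25, 11.50]
χ² = (36−23.00)²/23.00 + (7−17.25)²/17.25 + (10−17.25)²/17.25 + (16−11.50)²/11.50 = 18.2464
df = 3
p-value (upper-tail) = 0.00039
At α=0.01: p < α → reject H₀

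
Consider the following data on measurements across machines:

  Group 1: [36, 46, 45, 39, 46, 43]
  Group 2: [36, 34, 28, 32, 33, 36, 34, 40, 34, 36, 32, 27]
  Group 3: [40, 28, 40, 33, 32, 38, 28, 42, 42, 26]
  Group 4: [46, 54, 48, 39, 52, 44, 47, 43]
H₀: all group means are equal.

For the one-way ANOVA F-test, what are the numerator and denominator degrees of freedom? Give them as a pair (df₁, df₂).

k = 4 groups, N = 36 total
df = (k−1, N−k) = (4−1, 36−4) = (3, 32)

degrees of freedom = [3, 32]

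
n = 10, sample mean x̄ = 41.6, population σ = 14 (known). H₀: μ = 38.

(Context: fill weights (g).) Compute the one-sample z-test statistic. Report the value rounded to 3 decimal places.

test statistic = 0.813

SE = σ/√n = 14/√10 = 4.4272
z = (x̄−μ₀)/SE = (41.6−38)/4.4272 = 0.8132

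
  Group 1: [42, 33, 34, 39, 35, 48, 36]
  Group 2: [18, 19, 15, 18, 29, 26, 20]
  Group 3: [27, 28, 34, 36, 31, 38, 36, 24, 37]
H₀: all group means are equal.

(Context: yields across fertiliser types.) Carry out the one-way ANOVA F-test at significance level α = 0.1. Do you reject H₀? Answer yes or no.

reject H₀: yes

Group means [38.14, 20.71, 32.33], grand mean 30.565
SSB = Σnᵢ(x̄ᵢ−x̄)² = 1109.366; SSW = ΣΣ(x−x̄ᵢ)² = 520.286
MSB = 1109.366/2 = 554.6832; MSW = 520.286/20 = 26.0143
F = MSB/MSW = 21.3223
df = (2, 20)
p-value (upper-tail) = 0.00001
At α=0.1: p < α → reject H₀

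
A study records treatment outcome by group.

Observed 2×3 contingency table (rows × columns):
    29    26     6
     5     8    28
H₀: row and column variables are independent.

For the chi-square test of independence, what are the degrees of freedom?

degrees of freedom = 2

df = (r−1)(c−1) = (2−1)·(3−1) = 2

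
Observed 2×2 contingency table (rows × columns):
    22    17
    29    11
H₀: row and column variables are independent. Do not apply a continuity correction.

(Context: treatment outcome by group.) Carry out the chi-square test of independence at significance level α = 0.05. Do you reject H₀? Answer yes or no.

reject H₀: no

Row totals [39, 40], col totals [51, 28], n=79
χ² = (22−25.18)²/25.18 + (17−13.82)²/13.82 + (29−25.82)²/25.82 + (11−14.18)²/14.18 = 2.2342
df = 1
p-value (upper-tail) = 0.13499
At α=0.05: p ≥ α → fail to reject H₀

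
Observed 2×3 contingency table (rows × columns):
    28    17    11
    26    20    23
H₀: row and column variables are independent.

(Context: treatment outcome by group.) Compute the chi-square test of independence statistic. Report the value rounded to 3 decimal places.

Row totals [56, 69], col totals [54, 37, 34], n=125
χ² = (28−24.19)²/24.19 + (17−16.58)²/16.58 + (11−15.23)²/15.23 + (26−29.81)²/29.81 + (20−20.42)²/20.42 + (23−18.77)²/18.77 = 3.2356
df = 2

test statistic = 3.236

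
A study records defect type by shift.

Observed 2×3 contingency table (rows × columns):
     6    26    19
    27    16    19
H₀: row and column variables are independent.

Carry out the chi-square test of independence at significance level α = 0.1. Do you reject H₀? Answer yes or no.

reject H₀: yes

Row totals [51, 62], col totals [33, 42, 38], n=113
χ² = (6−14.89)²/14.89 + (26−18.96)²/18.96 + (19−17.15)²/17.15 + (27−18.11)²/18.11 + (16−23.04)²/23.04 + (19−20.85)²/20.85 = 14.8142
df = 2
p-value (upper-tail) = 0.00061
At α=0.1: p < α → reject H₀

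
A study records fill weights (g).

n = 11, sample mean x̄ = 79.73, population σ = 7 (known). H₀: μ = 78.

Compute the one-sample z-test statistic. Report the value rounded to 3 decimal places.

SE = σ/√n = 7/√11 = 2.1106
z = (x̄−μ₀)/SE = (79.73−78)/2.1106 = 0.8197

test statistic = 0.820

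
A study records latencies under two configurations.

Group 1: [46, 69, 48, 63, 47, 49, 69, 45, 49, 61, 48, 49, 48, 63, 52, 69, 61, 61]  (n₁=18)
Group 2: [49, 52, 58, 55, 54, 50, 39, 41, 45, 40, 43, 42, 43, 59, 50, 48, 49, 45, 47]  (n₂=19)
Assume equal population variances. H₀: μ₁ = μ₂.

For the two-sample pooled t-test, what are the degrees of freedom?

degrees of freedom = 35

df = n₁ + n₂ − 2 = 18 + 19 − 2 = 35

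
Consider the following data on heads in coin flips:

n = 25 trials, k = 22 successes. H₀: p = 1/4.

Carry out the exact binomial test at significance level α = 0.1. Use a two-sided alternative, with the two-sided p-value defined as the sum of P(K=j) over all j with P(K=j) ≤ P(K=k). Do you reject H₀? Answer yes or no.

reject H₀: yes

Exact binomial: n=25, k=22, p₀=1/4=0.2500
P(X=j) = C(n,j)·p₀^j·(1−p₀)^(n−j); p = Σ P(X=j) over j with P(X=j) ≤ P(X=22)
p-value (two-sided) = 0.00000
At α=0.1: p < α → reject H₀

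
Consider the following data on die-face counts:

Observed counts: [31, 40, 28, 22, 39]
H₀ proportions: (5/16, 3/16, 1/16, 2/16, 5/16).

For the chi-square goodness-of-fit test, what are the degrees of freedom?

degrees of freedom = 4

df = k − 1 = 5 − 1 = 4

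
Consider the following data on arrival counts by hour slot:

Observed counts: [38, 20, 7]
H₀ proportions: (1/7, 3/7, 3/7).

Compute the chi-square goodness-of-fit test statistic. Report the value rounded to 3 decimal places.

n = 65; E_i = n·p_i = [9.29, 27.86, 27.86]
χ² = (38−9.29)²/9.29 + (20−27.86)²/27.86 + (7−27.86)²/27.86 = 106.6256
df = 2

test statistic = 106.626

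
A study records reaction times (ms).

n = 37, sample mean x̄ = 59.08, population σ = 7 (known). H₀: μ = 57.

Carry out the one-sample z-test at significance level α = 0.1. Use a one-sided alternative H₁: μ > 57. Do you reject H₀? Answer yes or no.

reject H₀: yes

SE = σ/√n = 7/√37 = 1.1508
z = (x̄−μ₀)/SE = (59.08−57)/1.1508 = 1.8074
p-value (one-sided, H₁ greater) = 0.03535
At α=0.1: p < α → reject H₀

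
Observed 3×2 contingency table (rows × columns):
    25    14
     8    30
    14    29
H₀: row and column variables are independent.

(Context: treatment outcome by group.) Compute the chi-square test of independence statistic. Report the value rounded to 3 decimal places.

Row totals [39, 38, 43], col totals [47, 73], n=120
χ² = (25−15.28)²/15.28 + (14−23.73)²/23.73 + (8−14.88)²/14.88 + (30−23.12)²/23.12 + (14−16.84)²/16.84 + (29−26.16)²/26.16 = 16.1991
df = 2

test statistic = 16.199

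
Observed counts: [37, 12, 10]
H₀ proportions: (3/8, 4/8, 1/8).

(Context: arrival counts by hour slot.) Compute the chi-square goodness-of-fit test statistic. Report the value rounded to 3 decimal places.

test statistic = 21.316

n = 59; E_i = n·p_i = [22.12, 29.50, 7.38]
χ² = (37−22.12)²/22.12 + (12−29.50)²/29.50 + (10−7.38)²/7.38 = 21.3164
df = 2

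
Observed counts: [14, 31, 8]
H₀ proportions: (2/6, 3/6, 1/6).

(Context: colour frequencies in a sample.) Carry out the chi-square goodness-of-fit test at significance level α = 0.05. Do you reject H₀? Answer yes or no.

reject H₀: no

n = 53; E_i = n·p_i = [17.67, 26.50, 8.83]
χ² = (14−17.67)²/17.67 + (31−26.50)²/26.50 + (8−8.83)²/8.83 = 1.6038
df = 2
p-value (upper-tail) = 0.44848
At α=0.05: p ≥ α → fail to reject H₀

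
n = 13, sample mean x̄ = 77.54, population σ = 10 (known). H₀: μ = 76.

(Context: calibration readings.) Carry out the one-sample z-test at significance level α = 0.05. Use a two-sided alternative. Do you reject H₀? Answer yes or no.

reject H₀: no

SE = σ/√n = 10/√13 = 2.7735
z = (x̄−μ₀)/SE = (77.54−76)/2.7735 = 0.5553
p-value (two-sided) = 0.57872
At α=0.05: p ≥ α → fail to reject H₀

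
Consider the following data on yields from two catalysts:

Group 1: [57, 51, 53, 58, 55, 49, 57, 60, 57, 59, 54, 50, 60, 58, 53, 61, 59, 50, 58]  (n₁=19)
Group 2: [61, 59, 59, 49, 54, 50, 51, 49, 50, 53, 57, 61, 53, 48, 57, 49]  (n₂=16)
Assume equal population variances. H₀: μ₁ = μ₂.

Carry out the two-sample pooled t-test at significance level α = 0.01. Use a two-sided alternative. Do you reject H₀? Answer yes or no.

reject H₀: no

x̄₁=55.737, s₁=3.784, n₁=19
x̄₂=53.750, s₂=4.612, n₂=16
s_p² = [18·3.784² + 15·4.612²]/33 = 17.4753
SE = √(s_p²·(1/19+1/16)) = 1.4184
t = (55.737−53.750)/1.4184 = 1.4007
df = 33
p-value (two-sided) = 0.17063
At α=0.01: p ≥ α → fail to reject H₀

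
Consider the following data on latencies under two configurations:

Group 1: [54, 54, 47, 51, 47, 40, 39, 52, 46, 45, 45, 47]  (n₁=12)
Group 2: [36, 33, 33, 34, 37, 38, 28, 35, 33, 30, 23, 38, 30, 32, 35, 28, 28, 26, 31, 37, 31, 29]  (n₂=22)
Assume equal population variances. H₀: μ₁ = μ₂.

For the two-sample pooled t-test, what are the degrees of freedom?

df = n₁ + n₂ − 2 = 12 + 22 − 2 = 32

degrees of freedom = 32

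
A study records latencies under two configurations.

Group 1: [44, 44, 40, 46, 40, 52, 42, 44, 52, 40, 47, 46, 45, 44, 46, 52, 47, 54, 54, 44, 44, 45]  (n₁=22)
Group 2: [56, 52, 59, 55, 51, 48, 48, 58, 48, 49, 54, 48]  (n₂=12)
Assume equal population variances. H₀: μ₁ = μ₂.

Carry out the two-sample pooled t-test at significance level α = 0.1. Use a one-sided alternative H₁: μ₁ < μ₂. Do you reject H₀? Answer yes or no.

reject H₀: yes

x̄₁=46.000, s₁=4.298, n₁=22
x̄₂=52.167, s₂=4.130, n₂=12
s_p² = [21·4.298² + 11·4.130²]/32 = 17.9896
SE = √(s_p²·(1/22+1/12)) = 1.5221
t = (46.000−52.167)/1.5221 = -4.0514
df = 32
p-value (one-sided, H₁ less) = 0.00015
At α=0.1: p < α → reject H₀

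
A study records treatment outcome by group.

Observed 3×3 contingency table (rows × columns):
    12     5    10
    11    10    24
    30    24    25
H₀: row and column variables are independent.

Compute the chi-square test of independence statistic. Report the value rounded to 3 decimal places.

test statistic = 7.218

Row totals [27, 45, 79], col totals [53, 39, 59], n=151
χ² = (12−9.48)²/9.48 + (5−6.97)²/6.97 + (10−10.55)²/10.55 + (11−15.79)²/15.79 + (10−11.62)²/11.62 + (24−17.58)²/17.58 + (30−27.73)²/27.73 + (24−20.40)²/20.40 + (25−30.87)²/30.87 = 7.2182
df = 4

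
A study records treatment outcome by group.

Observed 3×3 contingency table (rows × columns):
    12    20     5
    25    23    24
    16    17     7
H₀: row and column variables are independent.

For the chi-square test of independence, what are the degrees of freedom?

degrees of freedom = 4

df = (r−1)(c−1) = (3−1)·(3−1) = 4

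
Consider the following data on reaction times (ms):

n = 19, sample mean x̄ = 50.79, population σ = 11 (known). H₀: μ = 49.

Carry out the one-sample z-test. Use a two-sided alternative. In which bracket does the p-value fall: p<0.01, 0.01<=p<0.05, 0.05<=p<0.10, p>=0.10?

p-value bracket: p>=0.10

SE = σ/√n = 11/√19 = 2.5236
z = (x̄−μ₀)/SE = (50.79−49)/2.5236 = 0.7093
p-value (two-sided) = 0.47813
→ bracket: p>=0.10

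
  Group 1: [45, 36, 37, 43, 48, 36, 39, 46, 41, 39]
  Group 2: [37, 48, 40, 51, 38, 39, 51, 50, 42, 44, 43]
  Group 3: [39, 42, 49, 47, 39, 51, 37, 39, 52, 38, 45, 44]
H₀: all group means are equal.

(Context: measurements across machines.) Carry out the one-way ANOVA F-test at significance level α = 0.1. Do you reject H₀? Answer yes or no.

Group means [41.00, 43.91, 43.50], grand mean 42.879
SSB = Σnᵢ(x̄ᵢ−x̄)² = 51.606; SSW = ΣΣ(x−x̄ᵢ)² = 757.909
MSB = 51.606/2 = 25.8030; MSW = 757.909/30 = 25.2636
F = MSB/MSW = 1.0214
df = (2, 30)
p-value (upper-tail) = 0.37229
At α=0.1: p ≥ α → fail to reject H₀

reject H₀: no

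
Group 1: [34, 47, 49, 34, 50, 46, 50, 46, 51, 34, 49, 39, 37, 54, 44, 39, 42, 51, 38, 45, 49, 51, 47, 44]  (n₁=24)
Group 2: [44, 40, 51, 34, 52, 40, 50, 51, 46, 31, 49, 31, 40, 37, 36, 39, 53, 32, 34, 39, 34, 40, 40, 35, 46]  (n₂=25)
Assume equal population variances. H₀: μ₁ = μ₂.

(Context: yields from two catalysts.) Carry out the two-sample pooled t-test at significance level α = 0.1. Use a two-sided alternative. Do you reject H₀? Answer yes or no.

reject H₀: yes

x̄₁=44.583, s₁=6.086, n₁=24
x̄₂=40.960, s₂=7.033, n₂=25
s_p² = [23·6.086² + 24·7.033²]/47 = 43.3786
SE = √(s_p²·(1/24+1/25)) = 1.8822
t = (44.583−40.960)/1.8822 = 1.9251
df = 47
p-value (two-sided) = 0.06028
At α=0.1: p < α → reject H₀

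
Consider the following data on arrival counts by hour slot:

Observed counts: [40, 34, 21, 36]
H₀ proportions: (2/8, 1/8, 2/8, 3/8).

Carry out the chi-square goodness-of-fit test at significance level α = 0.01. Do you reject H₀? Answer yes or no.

reject H₀: yes

n = 131; E_i = n·p_i = [32.75, 16.38, 32.75, 49.12]
χ² = (40−32.75)²/32.75 + (34−16.38)²/16.38 + (21−32.75)²/32.75 + (36−49.12)²/49.12 = 28.2977
df = 3
p-value (upper-tail) = 0.00000
At α=0.01: p < α → reject H₀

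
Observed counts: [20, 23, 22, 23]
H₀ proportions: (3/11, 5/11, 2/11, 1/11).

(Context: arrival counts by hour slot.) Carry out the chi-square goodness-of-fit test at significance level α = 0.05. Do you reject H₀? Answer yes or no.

reject H₀: yes

n = 88; E_i = n·p_i = [24.00, 40.00, 16.00, 8.00]
χ² = (20−24.00)²/24.00 + (23−40.00)²/40.00 + (22−16.00)²/16.00 + (23−8.00)²/8.00 = 38.2667
df = 3
p-value (upper-tail) = 0.00000
At α=0.05: p < α → reject H₀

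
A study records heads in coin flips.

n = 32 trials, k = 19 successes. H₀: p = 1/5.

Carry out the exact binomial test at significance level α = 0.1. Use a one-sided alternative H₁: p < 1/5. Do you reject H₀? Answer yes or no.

reject H₀: no

Exact binomial: n=32, k=19, p₀=1/5=0.2000
P(X≤19) from Σ C(n,i)·p₀^i·(1−p₀)^(n−i)
p-value (one-sided, H₁ less) = 1.00000
At α=0.1: p ≥ α → fail to reject H₀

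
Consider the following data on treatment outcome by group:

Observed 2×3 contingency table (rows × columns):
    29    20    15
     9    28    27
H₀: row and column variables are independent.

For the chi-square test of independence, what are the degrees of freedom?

degrees of freedom = 2

df = (r−1)(c−1) = (2−1)·(3−1) = 2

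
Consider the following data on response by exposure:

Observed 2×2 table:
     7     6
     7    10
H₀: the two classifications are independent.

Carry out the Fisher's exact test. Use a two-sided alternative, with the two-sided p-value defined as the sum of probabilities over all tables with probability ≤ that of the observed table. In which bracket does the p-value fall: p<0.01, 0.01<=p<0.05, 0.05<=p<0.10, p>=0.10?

p-value bracket: p>=0.10

Margins: r₁=13, r₂=17, c₁=14, c₂=16, n=30
p_obs = C(13,7)·C(17,7)/C(30,14); sum pmf over tables with pmf ≤ p_obs
p-value (two-sided) = 0.71314
→ bracket: p>=0.10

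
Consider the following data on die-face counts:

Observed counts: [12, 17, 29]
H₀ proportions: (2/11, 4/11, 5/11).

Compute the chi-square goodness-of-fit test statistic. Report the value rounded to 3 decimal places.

test statistic = 1.258

n = 58; E_i = n·p_i = [10.55, 21.09, 26.36]
χ² = (12−10.55)²/10.55 + (17−21.09)²/21.09 + (29−26.36)²/26.36 = 1.2578
df = 2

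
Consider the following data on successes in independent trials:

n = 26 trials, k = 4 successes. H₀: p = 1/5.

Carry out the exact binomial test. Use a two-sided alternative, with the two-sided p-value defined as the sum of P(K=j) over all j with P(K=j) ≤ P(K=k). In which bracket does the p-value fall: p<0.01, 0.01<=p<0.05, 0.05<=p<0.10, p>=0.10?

Exact binomial: n=26, k=4, p₀=1/5=0.2000
P(X=j) = C(n,j)·p₀^j·(1−p₀)^(n−j); p = Σ P(X=j) over j with P(X=j) ≤ P(X=4)
p-value (two-sided) = 0.80585
→ bracket: p>=0.10

p-value bracket: p>=0.10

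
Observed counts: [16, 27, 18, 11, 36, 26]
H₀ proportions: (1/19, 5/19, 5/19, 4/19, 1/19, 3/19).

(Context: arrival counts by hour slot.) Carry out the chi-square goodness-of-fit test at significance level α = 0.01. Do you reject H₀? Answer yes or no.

n = 134; E_i = n·p_i = [7.05, 35.26, 35.26, 28.21, 7.05, 21.16]
χ² = (16−7.05)²/7.05 + (27−35.26)²/35.26 + (18−35.26)²/35.26 + (11−28.21)²/28.21 + (36−7.05)²/7.05 + (26−21.16)²/21.16 = 152.1603
df = 5
p-value (upper-tail) = 0.00000
At α=0.01: p < α → reject H₀

reject H₀: yes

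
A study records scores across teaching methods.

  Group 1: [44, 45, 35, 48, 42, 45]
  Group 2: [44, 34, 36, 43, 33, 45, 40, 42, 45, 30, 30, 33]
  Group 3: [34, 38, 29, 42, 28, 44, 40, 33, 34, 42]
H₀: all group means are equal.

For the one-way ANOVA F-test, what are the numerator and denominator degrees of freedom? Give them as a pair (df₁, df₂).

degrees of freedom = [2, 25]

k = 3 groups, N = 28 total
df = (k−1, N−k) = (3−1, 28−3) = (2, 25)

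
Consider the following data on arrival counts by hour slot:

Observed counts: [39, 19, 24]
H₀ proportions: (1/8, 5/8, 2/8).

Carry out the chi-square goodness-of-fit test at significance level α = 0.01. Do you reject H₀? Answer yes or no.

n = 82; E_i = n·p_i = [10.25, 51.25, 20.50]
χ² = (39−10.25)²/10.25 + (19−51.25)²/51.25 + (24−20.50)²/20.50 = 101.5317
df = 2
p-value (upper-tail) = 0.00000
At α=0.01: p < α → reject H₀

reject H₀: yes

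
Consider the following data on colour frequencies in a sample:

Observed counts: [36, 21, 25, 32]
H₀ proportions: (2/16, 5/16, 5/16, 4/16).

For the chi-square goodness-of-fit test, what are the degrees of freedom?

df = k − 1 = 4 − 1 = 3

degrees of freedom = 3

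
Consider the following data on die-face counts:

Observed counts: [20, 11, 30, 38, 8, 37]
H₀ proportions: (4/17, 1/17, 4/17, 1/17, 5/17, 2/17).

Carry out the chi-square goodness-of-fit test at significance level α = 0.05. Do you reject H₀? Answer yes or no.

reject H₀: yes

n = 144; E_i = n·p_i = [33.88, 8.47, 33.88, 8.47, 42.35, 16.94]
χ² = (20−33.88)²/33.88 + (11−8.47)²/8.47 + (30−33.88)²/33.88 + (38−8.47)²/8.47 + (8−42.35)²/42.35 + (37−16.94)²/16.94 = 161.4451
df = 5
p-value (upper-tail) = 0.00000
At α=0.05: p < α → reject H₀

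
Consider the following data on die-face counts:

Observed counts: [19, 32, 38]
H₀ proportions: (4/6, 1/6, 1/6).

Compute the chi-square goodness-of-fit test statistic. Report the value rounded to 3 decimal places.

n = 89; E_i = n·p_i = [59.33, 14.83, 14.83]
χ² = (19−59.33)²/59.33 + (32−14.83)²/14.83 + (38−14.83)²/14.83 = 83.4663
df = 2

test statistic = 83.466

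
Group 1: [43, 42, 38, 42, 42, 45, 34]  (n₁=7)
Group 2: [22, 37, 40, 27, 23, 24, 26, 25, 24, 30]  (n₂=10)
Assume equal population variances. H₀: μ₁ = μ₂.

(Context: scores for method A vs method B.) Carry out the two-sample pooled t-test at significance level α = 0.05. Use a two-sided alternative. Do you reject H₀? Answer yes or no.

x̄₁=40.857, s₁=3.671, n₁=7
x̄₂=27.800, s₂=6.106, n₂=10
s_p² = [6·3.671² + 9·6.106²]/15 = 27.7638
SE = √(s_p²·(1/7+1/10)) = 2.5967
t = (40.857−27.800)/2.5967 = 5.0284
df = 15
p-value (two-sided) = 0.00015
At α=0.05: p < α → reject H₀

reject H₀: yes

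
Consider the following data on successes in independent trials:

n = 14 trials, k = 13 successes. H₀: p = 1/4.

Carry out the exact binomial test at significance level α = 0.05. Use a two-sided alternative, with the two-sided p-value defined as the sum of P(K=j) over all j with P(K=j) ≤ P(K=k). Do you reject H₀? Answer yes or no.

reject H₀: yes

Exact binomial: n=14, k=13, p₀=1/4=0.2500
P(X=j) = C(n,j)·p₀^j·(1−p₀)^(n−j); p = Σ P(X=j) over j with P(X=j) ≤ P(X=13)
p-value (two-sided) = 0.00000
At α=0.05: p < α → reject H₀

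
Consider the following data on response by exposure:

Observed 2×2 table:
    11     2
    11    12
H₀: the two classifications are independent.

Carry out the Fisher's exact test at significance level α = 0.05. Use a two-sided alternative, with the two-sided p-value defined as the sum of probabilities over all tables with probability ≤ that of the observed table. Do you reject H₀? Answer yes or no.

Margins: r₁=13, r₂=23, c₁=22, c₂=14, n=36
p_obs = C(13,11)·C(23,11)/C(36,22); sum pmf over tables with pmf ≤ p_obs
p-value (two-sided) = 0.03896
At α=0.05: p < α → reject H₀

reject H₀: yes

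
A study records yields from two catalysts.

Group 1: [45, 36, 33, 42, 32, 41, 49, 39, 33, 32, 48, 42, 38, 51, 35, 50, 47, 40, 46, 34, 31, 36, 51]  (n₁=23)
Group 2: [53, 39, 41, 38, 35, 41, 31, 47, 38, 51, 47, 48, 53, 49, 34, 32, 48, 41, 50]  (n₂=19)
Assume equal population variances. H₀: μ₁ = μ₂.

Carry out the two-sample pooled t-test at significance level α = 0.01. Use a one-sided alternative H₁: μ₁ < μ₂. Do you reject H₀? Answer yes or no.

x̄₁=40.478, s₁=6.761, n₁=23
x̄₂=42.947, s₂=7.145, n₂=19
s_p² = [22·6.761² + 18·7.145²]/40 = 48.1172
SE = √(s_p²·(1/23+1/19)) = 2.1505
t = (40.478−42.947)/2.1505 = -1.1482
df = 40
p-value (one-sided, H₁ less) = 0.12886
At α=0.01: p ≥ α → fail to reject H₀

reject H₀: no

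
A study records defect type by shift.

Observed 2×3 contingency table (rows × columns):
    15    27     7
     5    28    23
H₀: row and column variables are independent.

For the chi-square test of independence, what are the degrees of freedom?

degrees of freedom = 2

df = (r−1)(c−1) = (2−1)·(3−1) = 2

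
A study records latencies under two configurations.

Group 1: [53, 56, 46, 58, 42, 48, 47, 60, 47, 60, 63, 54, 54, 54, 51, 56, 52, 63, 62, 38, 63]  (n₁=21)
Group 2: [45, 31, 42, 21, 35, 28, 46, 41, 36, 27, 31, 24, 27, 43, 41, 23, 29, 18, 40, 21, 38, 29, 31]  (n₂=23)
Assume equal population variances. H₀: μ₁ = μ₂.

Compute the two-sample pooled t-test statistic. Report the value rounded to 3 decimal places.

test statistic = 9.009

x̄₁=53.667, s₁=7.116, n₁=21
x̄₂=32.478, s₂=8.360, n₂=23
s_p² = [20·7.116² + 22·8.360²]/42 = 60.7239
SE = √(s_p²·(1/21+1/23)) = 2.3520
t = (53.667−32.478)/2.3520 = 9.0088
df = 42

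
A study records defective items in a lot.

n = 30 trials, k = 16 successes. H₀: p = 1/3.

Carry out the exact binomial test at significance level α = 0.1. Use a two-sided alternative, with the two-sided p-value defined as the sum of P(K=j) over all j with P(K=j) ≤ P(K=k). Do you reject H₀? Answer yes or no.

Exact binomial: n=30, k=16, p₀=1/3=0.3333
P(X=j) = C(n,j)·p₀^j·(1−p₀)^(n−j); p = Σ P(X=j) over j with P(X=j) ≤ P(X=16)
p-value (two-sided) = 0.03102
At α=0.1: p < α → reject H₀

reject H₀: yes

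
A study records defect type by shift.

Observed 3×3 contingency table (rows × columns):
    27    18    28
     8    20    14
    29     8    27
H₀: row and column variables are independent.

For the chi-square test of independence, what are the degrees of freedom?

degrees of freedom = 4

df = (r−1)(c−1) = (3−1)·(3−1) = 4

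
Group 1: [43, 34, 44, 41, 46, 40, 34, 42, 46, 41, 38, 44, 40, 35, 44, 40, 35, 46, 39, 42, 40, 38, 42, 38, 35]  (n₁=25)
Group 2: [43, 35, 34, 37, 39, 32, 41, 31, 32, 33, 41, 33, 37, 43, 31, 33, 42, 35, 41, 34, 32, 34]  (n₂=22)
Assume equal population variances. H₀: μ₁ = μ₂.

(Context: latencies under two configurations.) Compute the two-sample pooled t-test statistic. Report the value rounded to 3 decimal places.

x̄₁=40.280, s₁=3.747, n₁=25
x̄₂=36.045, s₂=4.134, n₂=22
s_p² = [24·3.747² + 21·4.134²]/45 = 15.4665
SE = √(s_p²·(1/25+1/22)) = 1.1496
t = (40.280−36.045)/1.1496 = 3.6833
df = 45

test statistic = 3.683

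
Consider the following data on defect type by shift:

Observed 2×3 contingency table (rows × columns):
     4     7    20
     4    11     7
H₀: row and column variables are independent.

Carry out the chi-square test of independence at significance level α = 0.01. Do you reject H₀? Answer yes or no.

Row totals [31, 22], col totals [8, 18, 27], n=53
χ² = (4−4.68)²/4.68 + (7−10.53)²/10.53 + (20−15.79)²/15.79 + (4−3.32)²/3.32 + (11−7.47)²/7.47 + (7−11.21)²/11.21 = 5.7867
df = 2
p-value (upper-tail) = 0.05539
At α=0.01: p ≥ α → fail to reject H₀

reject H₀: no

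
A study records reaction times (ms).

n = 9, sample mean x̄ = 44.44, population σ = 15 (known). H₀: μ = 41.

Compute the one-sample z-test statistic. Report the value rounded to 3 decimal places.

test statistic = 0.688

SE = σ/√n = 15/√9 = 5.0000
z = (x̄−μ₀)/SE = (44.44−41)/5.0000 = 0.6880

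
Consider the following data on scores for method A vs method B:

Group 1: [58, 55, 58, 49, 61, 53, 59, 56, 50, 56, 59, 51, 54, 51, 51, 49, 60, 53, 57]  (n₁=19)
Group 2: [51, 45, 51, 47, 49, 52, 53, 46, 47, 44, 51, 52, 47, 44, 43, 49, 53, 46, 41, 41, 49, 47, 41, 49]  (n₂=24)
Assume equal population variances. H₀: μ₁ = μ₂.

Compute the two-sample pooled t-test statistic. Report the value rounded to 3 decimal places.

test statistic = 6.234

x̄₁=54.737, s₁=3.871, n₁=19
x̄₂=47.417, s₂=3.787, n₂=24
s_p² = [18·3.871² + 23·3.787²]/41 = 14.6224
SE = √(s_p²·(1/19+1/24)) = 1.1743
t = (54.737−47.417)/1.1743 = 6.2339
df = 41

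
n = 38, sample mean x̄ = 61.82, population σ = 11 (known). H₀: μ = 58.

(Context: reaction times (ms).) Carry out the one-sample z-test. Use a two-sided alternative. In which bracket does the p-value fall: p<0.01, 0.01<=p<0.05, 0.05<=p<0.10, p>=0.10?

p-value bracket: 0.01<=p<0.05

SE = σ/√n = 11/√38 = 1.7844
z = (x̄−μ₀)/SE = (61.82−58)/1.7844 = 2.1407
p-value (two-sided) = 0.03230
→ bracket: 0.01<=p<0.05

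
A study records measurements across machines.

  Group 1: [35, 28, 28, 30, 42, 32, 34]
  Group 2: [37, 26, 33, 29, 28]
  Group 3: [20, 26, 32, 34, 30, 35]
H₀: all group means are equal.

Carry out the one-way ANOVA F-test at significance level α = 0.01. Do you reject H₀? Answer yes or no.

reject H₀: no

Group means [32.71, 30.60, 29.50], grand mean 31.056
SSB = Σnᵢ(x̄ᵢ−x̄)² = 34.816; SSW = ΣΣ(x−x̄ᵢ)² = 382.129
MSB = 34.816/2 = 17.4079; MSW = 382.129/15 = 25.4752
F = MSB/MSW = 0.6833
df = (2, 15)
p-value (upper-tail) = 0.51998
At α=0.01: p ≥ α → fail to reject H₀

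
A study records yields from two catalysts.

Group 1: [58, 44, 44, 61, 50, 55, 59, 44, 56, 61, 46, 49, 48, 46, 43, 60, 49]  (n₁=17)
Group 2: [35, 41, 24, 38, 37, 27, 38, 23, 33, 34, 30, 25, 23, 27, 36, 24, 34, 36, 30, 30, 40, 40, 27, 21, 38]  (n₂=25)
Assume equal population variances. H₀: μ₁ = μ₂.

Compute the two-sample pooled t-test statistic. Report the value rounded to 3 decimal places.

x̄₁=51.353, s₁=6.670, n₁=17
x̄₂=31.640, s₂=6.244, n₂=25
s_p² = [16·6.670² + 24·6.244²]/40 = 41.1911
SE = √(s_p²·(1/17+1/25)) = 2.0176
t = (51.353−31.640)/2.0176 = 9.7706
df = 40

test statistic = 9.771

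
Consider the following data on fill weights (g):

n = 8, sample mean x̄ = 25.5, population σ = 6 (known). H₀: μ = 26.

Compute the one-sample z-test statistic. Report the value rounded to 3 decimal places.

SE = σ/√n = 6/√8 = 2.1213
z = (x̄−μ₀)/SE = (25.5−26)/2.1213 = -0.2357

test statistic = -0.236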